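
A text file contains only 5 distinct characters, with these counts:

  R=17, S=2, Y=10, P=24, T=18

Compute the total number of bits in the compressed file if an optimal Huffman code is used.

Build the Huffman tree bottom-up:
combine S(2), Y(10) → 12
combine 12, R(17) → 29
combine T(18), P(24) → 42
combine 29, 42 → 71
Total encoded bits = sum of merged weights = 12 + 29 + 42 + 71 = 154.

154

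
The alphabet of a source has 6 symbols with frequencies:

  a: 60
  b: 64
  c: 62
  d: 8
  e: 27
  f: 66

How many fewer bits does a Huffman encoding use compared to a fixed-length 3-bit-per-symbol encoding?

Fixed-length: 3 bits × 287 symbols = 861 bits.
Huffman merges:
d(8) + e(27) → 35
35 + a(60) → 95
c(62) + b(64) → 126
f(66) + 95 → 161
126 + 161 → 287
Huffman total = 35 + 95 + 126 + 161 + 287 = 704 bits.
Saving = 861 − 704 = 157 bits.

157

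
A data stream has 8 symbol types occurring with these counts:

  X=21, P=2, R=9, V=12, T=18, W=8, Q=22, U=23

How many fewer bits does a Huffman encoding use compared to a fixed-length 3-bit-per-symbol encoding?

16

Fixed-length: 3 bits × 115 symbols = 345 bits.
Huffman merges:
merge P(2) and W(8): 10
merge R(9) and 10: 19
merge V(12) and T(18): 30
merge 19 and X(21): 40
merge Q(22) and U(23): 45
merge 30 and 40: 70
merge 45 and 70: 115
Huffman total = 10 + 19 + 30 + 40 + 45 + 70 + 115 = 329 bits.
Saving = 345 − 329 = 16 bits.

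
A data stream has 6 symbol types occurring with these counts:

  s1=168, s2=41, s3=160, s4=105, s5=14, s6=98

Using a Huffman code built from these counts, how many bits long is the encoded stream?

Build the Huffman tree bottom-up:
combine s5(14), s2(41) → 55
combine 55, s6(98) → 153
combine s4(105), 153 → 258
combine s3(160), s1(168) → 328
combine 258, 328 → 586
The encoded length is the sum of every internal node's weight: 55 + 153 + 258 + 328 + 586 = 1380 bits.

1380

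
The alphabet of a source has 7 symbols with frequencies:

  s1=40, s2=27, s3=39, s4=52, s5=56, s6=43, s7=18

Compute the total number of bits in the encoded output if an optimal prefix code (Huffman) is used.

Greedily combine the two least-frequent nodes:
merge s7(18) and s2(27): 45
merge s3(39) and s1(40): 79
merge s6(43) and 45: 88
merge s4(52) and s5(56): 108
merge 79 and 88: 167
merge 108 and 167: 275
Total encoded bits = sum of merged weights = 45 + 79 + 88 + 108 + 167 + 275 = 762.

762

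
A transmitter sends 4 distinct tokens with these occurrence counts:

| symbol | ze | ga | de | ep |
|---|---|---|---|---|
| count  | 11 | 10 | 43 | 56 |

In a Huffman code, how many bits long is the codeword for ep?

1

Build the tree from the bottom:
combine ga(10), ze(11) → 21
combine 21, de(43) → 64
combine ep(56), 64 → 120
ep is a child of the root — depth 1, so its codeword is a single bit.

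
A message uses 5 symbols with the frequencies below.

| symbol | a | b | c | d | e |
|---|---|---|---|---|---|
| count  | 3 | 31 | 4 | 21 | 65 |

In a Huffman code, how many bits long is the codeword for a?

4

Repeatedly merge the two smallest:
combine a(3), c(4) → 7
combine 7, d(21) → 28
combine 28, b(31) → 59
combine 59, e(65) → 124
a's leaf is at depth 4, giving a 4-bit codeword.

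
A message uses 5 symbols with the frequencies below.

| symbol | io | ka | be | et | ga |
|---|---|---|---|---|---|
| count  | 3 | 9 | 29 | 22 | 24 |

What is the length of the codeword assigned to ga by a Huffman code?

Huffman merges, smallest pair first:
io(3) + ka(9) → 12
12 + et(22) → 34
ga(24) + be(29) → 53
34 + 53 → 87
ga's leaf is at depth 2, giving a 2-bit codeword.

2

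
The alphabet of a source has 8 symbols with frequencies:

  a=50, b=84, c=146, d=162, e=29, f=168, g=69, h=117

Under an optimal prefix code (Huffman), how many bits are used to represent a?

5

Build the tree from the bottom:
e(29) + a(50) → 79
g(69) + 79 → 148
b(84) + h(117) → 201
c(146) + 148 → 294
d(162) + f(168) → 330
201 + 294 → 495
330 + 495 → 825
a sits 5 levels below the root, so its codeword is 5 bits.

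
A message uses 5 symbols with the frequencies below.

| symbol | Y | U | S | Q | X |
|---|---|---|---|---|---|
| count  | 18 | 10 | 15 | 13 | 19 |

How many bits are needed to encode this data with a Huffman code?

Greedily combine the two least-frequent nodes:
merge U(10) and Q(13): 23
merge S(15) and Y(18): 33
merge X(19) and 23: 42
merge 33 and 42: 75
Total encoded bits = sum of merged weights = 23 + 33 + 42 + 75 = 173.

173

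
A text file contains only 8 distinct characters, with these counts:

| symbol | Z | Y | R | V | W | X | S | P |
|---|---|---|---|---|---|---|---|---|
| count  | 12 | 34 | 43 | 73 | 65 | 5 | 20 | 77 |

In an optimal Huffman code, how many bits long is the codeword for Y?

Huffman merges, smallest pair first:
merge X(5) and Z(12): 17
merge 17 and S(20): 37
merge Y(34) and 37: 71
merge R(43) and W(65): 108
merge 71 and V(73): 144
merge P(77) and 108: 185
merge 144 and 185: 329
Y sits 3 levels below the root, so its codeword is 3 bits.

3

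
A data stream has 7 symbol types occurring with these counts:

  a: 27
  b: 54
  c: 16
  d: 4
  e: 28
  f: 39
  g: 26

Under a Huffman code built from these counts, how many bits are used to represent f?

2

Huffman merges, smallest pair first:
combine d(4), c(16) → 20
combine 20, g(26) → 46
combine a(27), e(28) → 55
combine f(39), 46 → 85
combine b(54), 55 → 109
combine 85, 109 → 194
f sits 2 levels below the root, so its codeword is 2 bits.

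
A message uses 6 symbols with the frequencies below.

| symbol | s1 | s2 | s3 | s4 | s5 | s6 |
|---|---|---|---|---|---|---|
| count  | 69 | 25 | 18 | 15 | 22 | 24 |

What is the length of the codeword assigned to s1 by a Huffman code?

1

Repeatedly merge the two smallest:
merge s4(15) and s3(18): 33
merge s5(22) and s6(24): 46
merge s2(25) and 33: 58
merge 46 and 58: 104
merge s1(69) and 104: 173
s1 is merged only at the final step, so code length = 1.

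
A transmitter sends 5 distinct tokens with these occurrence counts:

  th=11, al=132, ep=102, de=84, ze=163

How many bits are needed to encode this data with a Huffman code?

Greedily combine the two least-frequent nodes:
combine th(11), de(84) → 95
combine 95, ep(102) → 197
combine al(132), ze(163) → 295
combine 197, 295 → 492
Total encoded bits = sum of merged weights = 95 + 197 + 295 + 492 = 1079.

1079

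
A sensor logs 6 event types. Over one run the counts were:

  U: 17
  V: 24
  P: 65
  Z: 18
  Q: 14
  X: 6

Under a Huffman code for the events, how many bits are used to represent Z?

3

Huffman merges, smallest pair first:
X(6) + Q(14) → 20
U(17) + Z(18) → 35
20 + V(24) → 44
35 + 44 → 79
P(65) + 79 → 144
The subtree containing Z is merged 3 times, so code length = 3.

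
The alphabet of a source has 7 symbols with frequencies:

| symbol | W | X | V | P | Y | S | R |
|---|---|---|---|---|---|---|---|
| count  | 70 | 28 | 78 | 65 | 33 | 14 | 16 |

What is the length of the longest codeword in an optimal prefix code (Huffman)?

5

Merge the two lowest-weight nodes at each step:
S(14) + R(16) → 30
X(28) + 30 → 58
Y(33) + 58 → 91
P(65) + W(70) → 135
V(78) + 91 → 169
135 + 169 → 304
Maximum depth reached is 5.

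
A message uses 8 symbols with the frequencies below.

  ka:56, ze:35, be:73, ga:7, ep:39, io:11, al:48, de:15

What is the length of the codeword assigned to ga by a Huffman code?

5

Repeatedly merge the two smallest:
combine ga(7), io(11) → 18
combine de(15), 18 → 33
combine 33, ze(35) → 68
combine ep(39), al(48) → 87
combine ka(56), 68 → 124
combine be(73), 87 → 160
combine 124, 160 → 284
ga sits 5 levels below the root, so its codeword is 5 bits.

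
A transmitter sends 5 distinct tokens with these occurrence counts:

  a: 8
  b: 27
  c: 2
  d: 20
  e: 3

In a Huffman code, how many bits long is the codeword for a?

Repeatedly merge the two smallest:
merge c(2) and e(3): 5
merge 5 and a(8): 13
merge 13 and d(20): 33
merge b(27) and 33: 60
a's leaf is at depth 3, giving a 3-bit codeword.

3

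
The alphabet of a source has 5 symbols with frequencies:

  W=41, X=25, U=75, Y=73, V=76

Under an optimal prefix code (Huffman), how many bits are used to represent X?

Repeatedly merge the two smallest:
X(25) + W(41) → 66
66 + Y(73) → 139
U(75) + V(76) → 151
139 + 151 → 290
X's leaf is at depth 3, giving a 3-bit codeword.

3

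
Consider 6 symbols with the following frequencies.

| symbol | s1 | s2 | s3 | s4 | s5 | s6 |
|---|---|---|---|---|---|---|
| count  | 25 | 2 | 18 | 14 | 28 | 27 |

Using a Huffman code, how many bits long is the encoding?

Greedily combine the two least-frequent nodes:
s2(2) + s4(14) → 16
16 + s3(18) → 34
s1(25) + s6(27) → 52
s5(28) + 34 → 62
52 + 62 → 114
Each symbol's bit-cost is frequency × depth; summing gives 278 bits (equivalently 16 + 34 + 52 + 62 + 114).

278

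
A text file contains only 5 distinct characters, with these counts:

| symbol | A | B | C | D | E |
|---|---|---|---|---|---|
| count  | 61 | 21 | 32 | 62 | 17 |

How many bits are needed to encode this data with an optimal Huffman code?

Greedily combine the two least-frequent nodes:
E(17) + B(21) → 38
C(32) + 38 → 70
A(61) + D(62) → 123
70 + 123 → 193
Total encoded bits = sum of merged weights = 38 + 70 + 123 + 193 = 424.

424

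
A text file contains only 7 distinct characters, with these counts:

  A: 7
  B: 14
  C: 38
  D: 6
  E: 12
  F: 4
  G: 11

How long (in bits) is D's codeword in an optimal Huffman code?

Repeatedly merge the two smallest:
combine F(4), D(6) → 10
combine A(7), 10 → 17
combine G(11), E(12) → 23
combine B(14), 17 → 31
combine 23, 31 → 54
combine C(38), 54 → 92
The subtree containing D is merged 5 times, so code length = 5.

5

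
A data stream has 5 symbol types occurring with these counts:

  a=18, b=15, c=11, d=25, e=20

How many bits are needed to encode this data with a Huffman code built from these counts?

Merge the two smallest weights repeatedly:
merge c(11) and b(15): 26
merge a(18) and e(20): 38
merge d(25) and 26: 51
merge 38 and 51: 89
The encoded length is the sum of every internal node's weight: 26 + 38 + 51 + 89 = 204 bits.

204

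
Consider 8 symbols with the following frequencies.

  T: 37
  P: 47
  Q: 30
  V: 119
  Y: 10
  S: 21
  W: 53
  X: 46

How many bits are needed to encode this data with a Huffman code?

1001

Greedily combine the two least-frequent nodes:
merge Y(10) and S(21): 31
merge Q(30) and 31: 61
merge T(37) and X(46): 83
merge P(47) and W(53): 100
merge 61 and 83: 144
merge 100 and V(119): 219
merge 144 and 219: 363
Total encoded bits = sum of merged weights = 31 + 61 + 83 + 100 + 144 + 219 + 363 = 1001.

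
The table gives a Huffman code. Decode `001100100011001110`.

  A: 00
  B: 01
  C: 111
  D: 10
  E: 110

Read left to right; each codeword is recognised as soon as it completes (prefix code):
  00→A | 110→E | 01→B | 00→A | 01→B | 10→D | 01→B | 110→E
Decoded message: AEBABDBE

AEBABDBE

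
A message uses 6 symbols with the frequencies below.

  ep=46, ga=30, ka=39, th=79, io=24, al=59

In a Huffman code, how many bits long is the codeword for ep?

Repeatedly merge the two smallest:
combine io(24), ga(30) → 54
combine ka(39), ep(46) → 85
combine 54, al(59) → 113
combine th(79), 85 → 164
combine 113, 164 → 277
The subtree containing ep is merged 3 times, so code length = 3.

3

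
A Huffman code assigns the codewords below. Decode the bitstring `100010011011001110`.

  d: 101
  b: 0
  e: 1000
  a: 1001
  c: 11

Read left to right; each codeword is recognised as soon as it completes (prefix code):
  1000→e | 1001→a | 101→d | 1001→a | 11→c | 0→b
Decoded message: eadacb

eadacb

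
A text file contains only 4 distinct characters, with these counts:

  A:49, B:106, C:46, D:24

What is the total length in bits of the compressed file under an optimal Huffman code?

Greedily combine the two least-frequent nodes:
merge D(24) and C(46): 70
merge A(49) and 70: 119
merge B(106) and 119: 225
Total encoded bits = sum of merged weights = 70 + 119 + 225 = 414.

414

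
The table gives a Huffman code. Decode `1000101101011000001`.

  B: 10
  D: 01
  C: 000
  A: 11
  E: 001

Read left to right; each codeword is recognised as soon as it completes (prefix code):
  10→B | 001→E | 01→D | 10→B | 10→B | 11→A | 000→C | 001→E
Decoded message: BEDBBACE

BEDBBACE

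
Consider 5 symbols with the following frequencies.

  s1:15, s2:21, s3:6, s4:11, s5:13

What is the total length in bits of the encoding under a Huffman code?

149

Build the Huffman tree bottom-up:
s3(6) + s4(11) → 17
s5(13) + s1(15) → 28
17 + s2(21) → 38
28 + 38 → 66
Each symbol's bit-cost is frequency × depth; summing gives 149 bits (equivalently 17 + 28 + 38 + 66).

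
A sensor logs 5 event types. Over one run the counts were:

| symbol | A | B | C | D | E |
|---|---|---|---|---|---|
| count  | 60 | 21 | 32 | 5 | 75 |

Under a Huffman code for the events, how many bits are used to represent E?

1

Build the tree from the bottom:
combine D(5), B(21) → 26
combine 26, C(32) → 58
combine 58, A(60) → 118
combine E(75), 118 → 193
E is merged only at the final step, so code length = 1.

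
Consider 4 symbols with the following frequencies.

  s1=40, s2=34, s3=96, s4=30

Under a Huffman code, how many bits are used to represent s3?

Build the tree from the bottom:
combine s4(30), s2(34) → 64
combine s1(40), 64 → 104
combine s3(96), 104 → 200
s3 sits one level below the root: a 1-bit codeword.

1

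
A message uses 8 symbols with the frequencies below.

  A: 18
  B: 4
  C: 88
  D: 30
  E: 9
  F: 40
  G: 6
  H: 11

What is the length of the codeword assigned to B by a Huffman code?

5

Repeatedly merge the two smallest:
B(4) + G(6) → 10
E(9) + 10 → 19
H(11) + A(18) → 29
19 + 29 → 48
D(30) + F(40) → 70
48 + 70 → 118
C(88) + 118 → 206
The subtree containing B is merged 5 times, so code length = 5.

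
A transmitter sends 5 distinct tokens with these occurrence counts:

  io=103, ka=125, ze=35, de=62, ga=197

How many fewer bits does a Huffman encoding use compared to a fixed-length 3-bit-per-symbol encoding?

Fixed-length: 3 bits × 522 symbols = 1566 bits.
Huffman merges:
merge ze(35) and de(62): 97
merge 97 and io(103): 200
merge ka(125) and ga(197): 322
merge 200 and 322: 522
Huffman total = 97 + 200 + 322 + 522 = 1141 bits.
Saving = 1566 − 1141 = 425 bits.

425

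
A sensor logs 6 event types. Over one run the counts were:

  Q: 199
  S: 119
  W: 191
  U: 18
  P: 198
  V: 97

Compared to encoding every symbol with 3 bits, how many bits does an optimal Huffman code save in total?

473

Fixed-length: 3 bits × 822 symbols = 2466 bits.
Huffman merges:
combine U(18), V(97) → 115
combine 115, S(119) → 234
combine W(191), P(198) → 389
combine Q(199), 234 → 433
combine 389, 433 → 822
Huffman total = 115 + 234 + 389 + 433 + 822 = 1993 bits.
Saving = 2466 − 1993 = 473 bits.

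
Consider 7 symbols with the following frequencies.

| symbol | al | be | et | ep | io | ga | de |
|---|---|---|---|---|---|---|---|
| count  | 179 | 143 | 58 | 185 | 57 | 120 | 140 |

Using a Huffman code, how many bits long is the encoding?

2397

Build the Huffman tree bottom-up:
merge io(57) and et(58): 115
merge 115 and ga(120): 235
merge de(140) and be(143): 283
merge al(179) and ep(185): 364
merge 235 and 283: 518
merge 364 and 518: 882
Total encoded bits = sum of merged weights = 115 + 235 + 283 + 364 + 518 + 882 = 2397.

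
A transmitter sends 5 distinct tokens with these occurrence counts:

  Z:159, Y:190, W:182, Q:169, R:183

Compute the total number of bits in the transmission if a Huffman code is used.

2094

Greedily combine the two least-frequent nodes:
Z(159) + Q(169) → 328
W(182) + R(183) → 365
Y(190) + 328 → 518
365 + 518 → 883
The encoded length is the sum of every internal node's weight: 328 + 365 + 518 + 883 = 2094 bits.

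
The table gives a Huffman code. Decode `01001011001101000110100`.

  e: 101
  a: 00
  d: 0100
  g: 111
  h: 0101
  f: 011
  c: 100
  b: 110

decbcfd

Read left to right; each codeword is recognised as soon as it completes (prefix code):
  0100→d | 101→e | 100→c | 110→b | 100→c | 011→f | 0100→d
Decoded message: decbcfd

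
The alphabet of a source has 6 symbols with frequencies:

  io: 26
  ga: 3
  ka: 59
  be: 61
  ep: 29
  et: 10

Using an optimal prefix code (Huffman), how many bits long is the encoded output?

Merge the two smallest weights repeatedly:
ga(3) + et(10) → 13
13 + io(26) → 39
ep(29) + 39 → 68
ka(59) + be(61) → 120
68 + 120 → 188
Total encoded bits = sum of merged weights = 13 + 39 + 68 + 120 + 188 = 428.

428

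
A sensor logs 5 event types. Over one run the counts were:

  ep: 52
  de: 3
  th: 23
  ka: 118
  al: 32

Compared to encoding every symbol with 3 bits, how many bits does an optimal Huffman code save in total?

262

Fixed-length: 3 bits × 228 symbols = 684 bits.
Huffman merges:
combine de(3), th(23) → 26
combine 26, al(32) → 58
combine ep(52), 58 → 110
combine 110, ka(118) → 228
Huffman total = 26 + 58 + 110 + 228 = 422 bits.
Saving = 684 − 422 = 262 bits.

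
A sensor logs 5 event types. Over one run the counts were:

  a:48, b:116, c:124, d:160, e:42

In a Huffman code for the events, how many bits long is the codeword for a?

3

Build the tree from the bottom:
merge e(42) and a(48): 90
merge 90 and b(116): 206
merge c(124) and d(160): 284
merge 206 and 284: 490
a's leaf is at depth 3, giving a 3-bit codeword.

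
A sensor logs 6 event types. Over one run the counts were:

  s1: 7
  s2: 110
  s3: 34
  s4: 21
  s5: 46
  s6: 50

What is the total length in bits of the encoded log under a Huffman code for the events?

Build the Huffman tree bottom-up:
combine s1(7), s4(21) → 28
combine 28, s3(34) → 62
combine s5(46), s6(50) → 96
combine 62, 96 → 158
combine s2(110), 158 → 268
The encoded length is the sum of every internal node's weight: 28 + 62 + 96 + 158 + 268 = 612 bits.

612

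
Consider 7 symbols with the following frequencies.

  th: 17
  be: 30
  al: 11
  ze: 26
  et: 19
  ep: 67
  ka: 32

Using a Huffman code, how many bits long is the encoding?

535

Merge the two smallest weights repeatedly:
al(11) + th(17) → 28
et(19) + ze(26) → 45
28 + be(30) → 58
ka(32) + 45 → 77
58 + ep(67) → 125
77 + 125 → 202
Total encoded bits = sum of merged weights = 28 + 45 + 58 + 77 + 125 + 202 = 535.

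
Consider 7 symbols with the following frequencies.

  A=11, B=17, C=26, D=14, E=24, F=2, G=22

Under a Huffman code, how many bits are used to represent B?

3

Huffman merges, smallest pair first:
combine F(2), A(11) → 13
combine 13, D(14) → 27
combine B(17), G(22) → 39
combine E(24), C(26) → 50
combine 27, 39 → 66
combine 50, 66 → 116
B's leaf is at depth 3, giving a 3-bit codeword.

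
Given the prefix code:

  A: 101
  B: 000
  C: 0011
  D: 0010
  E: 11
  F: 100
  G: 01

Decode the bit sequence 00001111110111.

BGEEAE

Read left to right; each codeword is recognised as soon as it completes (prefix code):
  000→B | 01→G | 11→E | 11→E | 101→A | 11→E
Decoded message: BGEEAE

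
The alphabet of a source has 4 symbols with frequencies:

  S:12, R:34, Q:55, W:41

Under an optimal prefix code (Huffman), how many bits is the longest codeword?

Merge the two lowest-weight nodes at each step:
combine S(12), R(34) → 46
combine W(41), 46 → 87
combine Q(55), 87 → 142
The first pair merged (S, R) ends up deepest, at depth 3.

3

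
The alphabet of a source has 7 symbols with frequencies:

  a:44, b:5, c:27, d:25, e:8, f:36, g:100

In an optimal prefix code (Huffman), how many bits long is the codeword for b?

5

Huffman merges, smallest pair first:
b(5) + e(8) → 13
13 + d(25) → 38
c(27) + f(36) → 63
38 + a(44) → 82
63 + 82 → 145
g(100) + 145 → 245
b's leaf is at depth 5, giving a 5-bit codeword.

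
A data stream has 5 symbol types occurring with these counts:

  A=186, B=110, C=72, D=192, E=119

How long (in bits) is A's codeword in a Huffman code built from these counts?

Build the tree from the bottom:
merge C(72) and B(110): 182
merge E(119) and 182: 301
merge A(186) and D(192): 378
merge 301 and 378: 679
A sits 2 levels below the root, so its codeword is 2 bits.

2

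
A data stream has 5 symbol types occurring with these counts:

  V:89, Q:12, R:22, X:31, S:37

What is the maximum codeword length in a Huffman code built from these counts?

4

Merge the two lowest-weight nodes at each step:
merge Q(12) and R(22): 34
merge X(31) and 34: 65
merge S(37) and 65: 102
merge V(89) and 102: 191
Maximum depth reached is 4.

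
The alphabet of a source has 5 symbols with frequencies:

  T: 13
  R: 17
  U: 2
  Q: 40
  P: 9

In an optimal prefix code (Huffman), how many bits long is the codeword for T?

3

Build the tree from the bottom:
merge U(2) and P(9): 11
merge 11 and T(13): 24
merge R(17) and 24: 41
merge Q(40) and 41: 81
T sits 3 levels below the root, so its codeword is 3 bits.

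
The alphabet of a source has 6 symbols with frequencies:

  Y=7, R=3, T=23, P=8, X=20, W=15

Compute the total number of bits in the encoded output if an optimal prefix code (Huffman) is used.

Merge the two smallest weights repeatedly:
R(3) + Y(7) → 10
P(8) + 10 → 18
W(15) + 18 → 33
X(20) + T(23) → 43
33 + 43 → 76
Total encoded bits = sum of merged weights = 10 + 18 + 33 + 43 + 76 = 180.

180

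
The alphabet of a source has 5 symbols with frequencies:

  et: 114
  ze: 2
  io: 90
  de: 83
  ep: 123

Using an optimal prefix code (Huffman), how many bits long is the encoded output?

Greedily combine the two least-frequent nodes:
ze(2) + de(83) → 85
85 + io(90) → 175
et(114) + ep(123) → 237
175 + 237 → 412
The encoded length is the sum of every internal node's weight: 85 + 175 + 237 + 412 = 909 bits.

909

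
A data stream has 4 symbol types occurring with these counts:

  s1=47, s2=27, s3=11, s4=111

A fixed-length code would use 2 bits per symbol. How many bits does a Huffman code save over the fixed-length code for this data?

Fixed-length: 2 bits × 196 symbols = 392 bits.
Huffman merges:
combine s3(11), s2(27) → 38
combine 38, s1(47) → 85
combine 85, s4(111) → 196
Huffman total = 38 + 85 + 196 = 319 bits.
Saving = 392 − 319 = 73 bits.

73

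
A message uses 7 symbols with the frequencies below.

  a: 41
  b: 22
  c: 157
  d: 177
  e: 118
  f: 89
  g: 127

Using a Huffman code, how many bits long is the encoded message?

Merge the two smallest weights repeatedly:
merge b(22) and a(41): 63
merge 63 and f(89): 152
merge e(118) and g(127): 245
merge 152 and c(157): 309
merge d(177) and 245: 422
merge 309 and 422: 731
Each symbol's bit-cost is frequency × depth; summing gives 1922 bits (equivalently 63 + 152 + 245 + 309 + 422 + 731).

1922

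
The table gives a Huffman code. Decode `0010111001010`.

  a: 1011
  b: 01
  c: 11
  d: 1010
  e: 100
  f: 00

Read left to right; each codeword is recognised as soon as it completes (prefix code):
  00→f | 1011→a | 100→e | 1010→d
Decoded message: faed

faed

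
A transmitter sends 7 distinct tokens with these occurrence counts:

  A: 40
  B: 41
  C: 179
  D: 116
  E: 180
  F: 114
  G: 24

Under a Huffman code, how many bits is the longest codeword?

5

Merge the two lowest-weight nodes at each step:
merge G(24) and A(40): 64
merge B(41) and 64: 105
merge 105 and F(114): 219
merge D(116) and C(179): 295
merge E(180) and 219: 399
merge 295 and 399: 694
The rarest symbols sit at the bottom; the longest codeword is 5 bits.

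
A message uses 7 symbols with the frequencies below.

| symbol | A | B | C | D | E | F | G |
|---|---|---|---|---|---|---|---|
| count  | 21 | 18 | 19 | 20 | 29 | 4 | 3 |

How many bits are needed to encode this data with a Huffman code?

Build the Huffman tree bottom-up:
merge G(3) and F(4): 7
merge 7 and B(18): 25
merge C(19) and D(20): 39
merge A(21) and 25: 46
merge E(29) and 39: 68
merge 46 and 68: 114
The encoded length is the sum of every internal node's weight: 7 + 25 + 39 + 46 + 68 + 114 = 299 bits.

299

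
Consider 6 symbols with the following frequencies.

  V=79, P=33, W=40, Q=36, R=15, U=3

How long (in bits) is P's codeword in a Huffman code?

Repeatedly merge the two smallest:
combine U(3), R(15) → 18
combine 18, P(33) → 51
combine Q(36), W(40) → 76
combine 51, 76 → 127
combine V(79), 127 → 206
The subtree containing P is merged 3 times, so code length = 3.

3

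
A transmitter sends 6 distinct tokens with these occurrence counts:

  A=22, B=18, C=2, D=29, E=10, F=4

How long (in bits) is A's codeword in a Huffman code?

2

Huffman merges, smallest pair first:
combine C(2), F(4) → 6
combine 6, E(10) → 16
combine 16, B(18) → 34
combine A(22), D(29) → 51
combine 34, 51 → 85
A sits 2 levels below the root, so its codeword is 2 bits.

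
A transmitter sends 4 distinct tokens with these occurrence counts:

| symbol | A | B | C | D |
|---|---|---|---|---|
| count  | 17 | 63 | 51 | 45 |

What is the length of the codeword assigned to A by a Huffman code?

3

Build the tree from the bottom:
combine A(17), D(45) → 62
combine C(51), 62 → 113
combine B(63), 113 → 176
The subtree containing A is merged 3 times, so code length = 3.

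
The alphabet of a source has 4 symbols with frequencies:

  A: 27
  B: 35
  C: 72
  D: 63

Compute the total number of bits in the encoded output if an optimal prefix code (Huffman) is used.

384

Merge the two smallest weights repeatedly:
combine A(27), B(35) → 62
combine 62, D(63) → 125
combine C(72), 125 → 197
The encoded length is the sum of every internal node's weight: 62 + 125 + 197 = 384 bits.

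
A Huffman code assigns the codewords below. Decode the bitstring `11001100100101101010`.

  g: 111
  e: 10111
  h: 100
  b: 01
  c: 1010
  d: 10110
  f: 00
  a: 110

abhhdc

Read left to right; each codeword is recognised as soon as it completes (prefix code):
  110→a | 01→b | 100→h | 100→h | 10110→d | 1010→c
Decoded message: abhhdc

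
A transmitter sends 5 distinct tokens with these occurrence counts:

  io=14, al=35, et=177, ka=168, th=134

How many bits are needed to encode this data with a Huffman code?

1105

Greedily combine the two least-frequent nodes:
io(14) + al(35) → 49
49 + th(134) → 183
ka(168) + et(177) → 345
183 + 345 → 528
Total encoded bits = sum of merged weights = 49 + 183 + 345 + 528 = 1105.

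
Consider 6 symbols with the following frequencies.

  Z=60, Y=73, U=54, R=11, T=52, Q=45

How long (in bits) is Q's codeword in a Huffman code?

3

Repeatedly merge the two smallest:
combine R(11), Q(45) → 56
combine T(52), U(54) → 106
combine 56, Z(60) → 116
combine Y(73), 106 → 179
combine 116, 179 → 295
The subtree containing Q is merged 3 times, so code length = 3.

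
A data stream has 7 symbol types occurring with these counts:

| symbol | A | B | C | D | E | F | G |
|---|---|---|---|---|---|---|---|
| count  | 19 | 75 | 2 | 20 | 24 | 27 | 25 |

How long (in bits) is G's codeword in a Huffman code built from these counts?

Huffman merges, smallest pair first:
C(2) + A(19) → 21
D(20) + 21 → 41
E(24) + G(25) → 49
F(27) + 41 → 68
49 + 68 → 117
B(75) + 117 → 192
The subtree containing G is merged 3 times, so code length = 3.

3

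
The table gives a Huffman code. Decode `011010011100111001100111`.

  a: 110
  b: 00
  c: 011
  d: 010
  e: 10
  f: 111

cdcececbf

Read left to right; each codeword is recognised as soon as it completes (prefix code):
  011→c | 010→d | 011→c | 10→e | 011→c | 10→e | 011→c | 00→b | 111→f
Decoded message: cdcececbf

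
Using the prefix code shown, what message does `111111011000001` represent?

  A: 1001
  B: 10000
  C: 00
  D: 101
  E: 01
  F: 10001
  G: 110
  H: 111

HHEBE

Read left to right; each codeword is recognised as soon as it completes (prefix code):
  111→H | 111→H | 01→E | 10000→B | 01→E
Decoded message: HHEBE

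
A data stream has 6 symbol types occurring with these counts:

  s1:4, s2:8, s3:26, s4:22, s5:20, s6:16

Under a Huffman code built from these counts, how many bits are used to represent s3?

2

Build the tree from the bottom:
combine s1(4), s2(8) → 12
combine 12, s6(16) → 28
combine s5(20), s4(22) → 42
combine s3(26), 28 → 54
combine 42, 54 → 96
s3 sits 2 levels below the root, so its codeword is 2 bits.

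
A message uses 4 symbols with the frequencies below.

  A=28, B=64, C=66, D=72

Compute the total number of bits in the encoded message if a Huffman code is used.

460

Merge the two smallest weights repeatedly:
merge A(28) and B(64): 92
merge C(66) and D(72): 138
merge 92 and 138: 230
The encoded length is the sum of every internal node's weight: 92 + 138 + 230 = 460 bits.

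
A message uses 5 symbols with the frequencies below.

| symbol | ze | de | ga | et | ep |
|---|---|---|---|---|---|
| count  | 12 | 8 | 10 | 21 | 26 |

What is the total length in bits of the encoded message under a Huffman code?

172

Merge the two smallest weights repeatedly:
merge de(8) and ga(10): 18
merge ze(12) and 18: 30
merge et(21) and ep(26): 47
merge 30 and 47: 77
Each symbol's bit-cost is frequency × depth; summing gives 172 bits (equivalently 18 + 30 + 47 + 77).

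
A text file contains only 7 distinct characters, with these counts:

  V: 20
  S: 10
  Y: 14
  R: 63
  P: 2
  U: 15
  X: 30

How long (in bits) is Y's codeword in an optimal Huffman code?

4

Huffman merges, smallest pair first:
P(2) + S(10) → 12
12 + Y(14) → 26
U(15) + V(20) → 35
26 + X(30) → 56
35 + 56 → 91
R(63) + 91 → 154
Y's leaf is at depth 4, giving a 4-bit codeword.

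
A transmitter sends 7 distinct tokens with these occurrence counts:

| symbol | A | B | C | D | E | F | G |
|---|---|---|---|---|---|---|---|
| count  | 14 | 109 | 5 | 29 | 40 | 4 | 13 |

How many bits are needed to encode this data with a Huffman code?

Merge the two smallest weights repeatedly:
combine F(4), C(5) → 9
combine 9, G(13) → 22
combine A(14), 22 → 36
combine D(29), 36 → 65
combine E(40), 65 → 105
combine 105, B(109) → 214
Each symbol's bit-cost is frequency × depth; summing gives 451 bits (equivalently 9 + 22 + 36 + 65 + 105 + 214).

451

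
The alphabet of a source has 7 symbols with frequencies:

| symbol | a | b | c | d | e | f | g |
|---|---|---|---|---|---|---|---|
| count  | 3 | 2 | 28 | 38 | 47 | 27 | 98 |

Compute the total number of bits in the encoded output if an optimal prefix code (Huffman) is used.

570

Merge the two smallest weights repeatedly:
b(2) + a(3) → 5
5 + f(27) → 32
c(28) + 32 → 60
d(38) + e(47) → 85
60 + 85 → 145
g(98) + 145 → 243
Each symbol's bit-cost is frequency × depth; summing gives 570 bits (equivalently 5 + 32 + 60 + 85 + 145 + 243).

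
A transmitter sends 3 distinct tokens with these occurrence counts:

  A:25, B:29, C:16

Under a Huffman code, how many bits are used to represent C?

2

Repeatedly merge the two smallest:
merge C(16) and A(25): 41
merge B(29) and 41: 70
C's leaf is at depth 2, giving a 2-bit codeword.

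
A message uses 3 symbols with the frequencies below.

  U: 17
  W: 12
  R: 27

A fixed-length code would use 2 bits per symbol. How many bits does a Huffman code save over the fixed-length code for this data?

27

Fixed-length: 2 bits × 56 symbols = 112 bits.
Huffman merges:
combine W(12), U(17) → 29
combine R(27), 29 → 56
Huffman total = 29 + 56 = 85 bits.
Saving = 112 − 85 = 27 bits.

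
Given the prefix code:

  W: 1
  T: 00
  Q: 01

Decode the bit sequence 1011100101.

Read left to right; each codeword is recognised as soon as it completes (prefix code):
  1→W | 01→Q | 1→W | 1→W | 00→T | 1→W | 01→Q
Decoded message: WQWWTWQ

WQWWTWQ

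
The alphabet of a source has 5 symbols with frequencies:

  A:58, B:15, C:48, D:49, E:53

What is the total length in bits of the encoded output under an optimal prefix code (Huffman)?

Build the Huffman tree bottom-up:
combine B(15), C(48) → 63
combine D(49), E(53) → 102
combine A(58), 63 → 121
combine 102, 121 → 223
Each symbol's bit-cost is frequency × depth; summing gives 509 bits (equivalently 63 + 102 + 121 + 223).

509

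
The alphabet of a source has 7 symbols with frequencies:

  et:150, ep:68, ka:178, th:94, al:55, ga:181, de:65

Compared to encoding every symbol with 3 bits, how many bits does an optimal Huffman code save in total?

239

Fixed-length: 3 bits × 791 symbols = 2373 bits.
Huffman merges:
al(55) + de(65) → 120
ep(68) + th(94) → 162
120 + et(150) → 270
162 + ka(178) → 340
ga(181) + 270 → 451
340 + 451 → 791
Huffman total = 120 + 162 + 270 + 340 + 451 + 791 = 2134 bits.
Saving = 2373 − 2134 = 239 bits.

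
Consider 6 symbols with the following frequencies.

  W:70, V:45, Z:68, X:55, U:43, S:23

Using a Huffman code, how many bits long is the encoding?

774

Greedily combine the two least-frequent nodes:
merge S(23) and U(43): 66
merge V(45) and X(55): 100
merge 66 and Z(68): 134
merge W(70) and 100: 170
merge 134 and 170: 304
Total encoded bits = sum of merged weights = 66 + 100 + 134 + 170 + 304 = 774.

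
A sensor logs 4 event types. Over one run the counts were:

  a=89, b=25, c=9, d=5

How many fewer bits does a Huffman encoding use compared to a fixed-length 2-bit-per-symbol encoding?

75

Fixed-length: 2 bits × 128 symbols = 256 bits.
Huffman merges:
merge d(5) and c(9): 14
merge 14 and b(25): 39
merge 39 and a(89): 128
Huffman total = 14 + 39 + 128 = 181 bits.
Saving = 256 − 181 = 75 bits.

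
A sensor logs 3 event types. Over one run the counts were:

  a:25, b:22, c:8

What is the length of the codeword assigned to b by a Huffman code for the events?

Huffman merges, smallest pair first:
merge c(8) and b(22): 30
merge a(25) and 30: 55
b sits 2 levels below the root, so its codeword is 2 bits.

2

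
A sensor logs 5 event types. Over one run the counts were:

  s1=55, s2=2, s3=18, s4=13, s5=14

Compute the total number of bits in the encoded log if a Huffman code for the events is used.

Build the Huffman tree bottom-up:
s2(2) + s4(13) → 15
s5(14) + 15 → 29
s3(18) + 29 → 47
47 + s1(55) → 102
Each symbol's bit-cost is frequency × depth; summing gives 193 bits (equivalently 15 + 29 + 47 + 102).

193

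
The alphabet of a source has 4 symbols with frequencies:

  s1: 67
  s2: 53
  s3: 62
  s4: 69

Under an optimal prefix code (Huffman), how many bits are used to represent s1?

2

Build the tree from the bottom:
merge s2(53) and s3(62): 115
merge s1(67) and s4(69): 136
merge 115 and 136: 251
s1 sits 2 levels below the root, so its codeword is 2 bits.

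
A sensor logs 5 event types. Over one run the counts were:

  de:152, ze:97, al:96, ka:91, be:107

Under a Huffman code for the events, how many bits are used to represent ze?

2

Build the tree from the bottom:
combine ka(91), al(96) → 187
combine ze(97), be(107) → 204
combine de(152), 187 → 339
combine 204, 339 → 543
ze's leaf is at depth 2, giving a 2-bit codeword.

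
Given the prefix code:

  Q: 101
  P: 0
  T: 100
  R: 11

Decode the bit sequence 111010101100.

RQPQT

Read left to right; each codeword is recognised as soon as it completes (prefix code):
  11→R | 101→Q | 0→P | 101→Q | 100→T
Decoded message: RQPQT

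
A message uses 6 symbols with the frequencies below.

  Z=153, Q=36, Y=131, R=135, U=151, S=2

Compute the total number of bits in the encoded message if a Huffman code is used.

Greedily combine the two least-frequent nodes:
combine S(2), Q(36) → 38
combine 38, Y(131) → 169
combine R(135), U(151) → 286
combine Z(153), 169 → 322
combine 286, 322 → 608
Total encoded bits = sum of merged weights = 38 + 169 + 286 + 322 + 608 = 1423.

1423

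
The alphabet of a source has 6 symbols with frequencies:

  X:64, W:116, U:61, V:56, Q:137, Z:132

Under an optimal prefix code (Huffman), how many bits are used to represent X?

3

Build the tree from the bottom:
V(56) + U(61) → 117
X(64) + W(116) → 180
117 + Z(132) → 249
Q(137) + 180 → 317
249 + 317 → 566
The subtree containing X is merged 3 times, so code length = 3.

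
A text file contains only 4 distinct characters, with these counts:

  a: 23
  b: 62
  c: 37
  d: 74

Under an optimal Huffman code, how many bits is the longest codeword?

Merge the two lowest-weight nodes at each step:
merge a(23) and c(37): 60
merge 60 and b(62): 122
merge d(74) and 122: 196
Maximum depth reached is 3.

3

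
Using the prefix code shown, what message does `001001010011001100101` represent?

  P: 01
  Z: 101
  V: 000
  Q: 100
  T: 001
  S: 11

Read left to right; each codeword is recognised as soon as it completes (prefix code):
  001→T | 001→T | 01→P | 001→T | 100→Q | 11→S | 001→T | 01→P
Decoded message: TTPTQSTP

TTPTQSTP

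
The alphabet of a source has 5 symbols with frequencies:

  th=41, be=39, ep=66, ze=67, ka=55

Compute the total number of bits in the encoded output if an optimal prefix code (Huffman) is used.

Build the Huffman tree bottom-up:
merge be(39) and th(41): 80
merge ka(55) and ep(66): 121
merge ze(67) and 80: 147
merge 121 and 147: 268
Total encoded bits = sum of merged weights = 80 + 121 + 147 + 268 = 616.

616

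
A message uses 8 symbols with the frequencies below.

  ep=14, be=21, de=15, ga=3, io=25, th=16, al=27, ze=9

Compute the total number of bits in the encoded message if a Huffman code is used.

375

Merge the two smallest weights repeatedly:
ga(3) + ze(9) → 12
12 + ep(14) → 26
de(15) + th(16) → 31
be(21) + io(25) → 46
26 + al(27) → 53
31 + 46 → 77
53 + 77 → 130
Each symbol's bit-cost is frequency × depth; summing gives 375 bits (equivalently 12 + 26 + 31 + 46 + 53 + 77 + 130).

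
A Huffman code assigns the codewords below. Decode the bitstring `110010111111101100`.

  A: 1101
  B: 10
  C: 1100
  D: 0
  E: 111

CBEEBC

Read left to right; each codeword is recognised as soon as it completes (prefix code):
  1100→C | 10→B | 111→E | 111→E | 10→B | 1100→C
Decoded message: CBEEBC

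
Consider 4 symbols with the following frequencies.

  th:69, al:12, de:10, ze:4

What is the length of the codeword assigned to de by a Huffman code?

Repeatedly merge the two smallest:
ze(4) + de(10) → 14
al(12) + 14 → 26
26 + th(69) → 95
de's leaf is at depth 3, giving a 3-bit codeword.

3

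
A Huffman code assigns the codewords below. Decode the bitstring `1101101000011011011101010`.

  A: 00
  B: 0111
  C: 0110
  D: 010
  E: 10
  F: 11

Read left to right; each codeword is recognised as soon as it completes (prefix code):
  11→F | 0110→C | 10→E | 00→A | 0110→C | 11→F | 0111→B | 010→D | 10→E
Decoded message: FCEACFBDE

FCEACFBDE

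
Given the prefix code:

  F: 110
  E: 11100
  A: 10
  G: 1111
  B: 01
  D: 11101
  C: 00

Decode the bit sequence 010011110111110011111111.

Read left to right; each codeword is recognised as soon as it completes (prefix code):
  01→B | 00→C | 1111→G | 01→B | 1111→G | 00→C | 1111→G | 1111→G
Decoded message: BCGBGCGG

BCGBGCGG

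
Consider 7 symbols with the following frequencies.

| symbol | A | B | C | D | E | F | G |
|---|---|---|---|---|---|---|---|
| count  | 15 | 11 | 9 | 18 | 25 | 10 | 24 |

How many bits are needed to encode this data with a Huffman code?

306

Greedily combine the two least-frequent nodes:
merge C(9) and F(10): 19
merge B(11) and A(15): 26
merge D(18) and 19: 37
merge G(24) and E(25): 49
merge 26 and 37: 63
merge 49 and 63: 112
Each symbol's bit-cost is frequency × depth; summing gives 306 bits (equivalently 19 + 26 + 37 + 49 + 63 + 112).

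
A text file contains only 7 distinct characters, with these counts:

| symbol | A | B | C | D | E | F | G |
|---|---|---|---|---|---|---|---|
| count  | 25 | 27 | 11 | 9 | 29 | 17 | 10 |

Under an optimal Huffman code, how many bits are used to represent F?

Build the tree from the bottom:
D(9) + G(10) → 19
C(11) + F(17) → 28
19 + A(25) → 44
B(27) + 28 → 55
E(29) + 44 → 73
55 + 73 → 128
F sits 3 levels below the root, so its codeword is 3 bits.

3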